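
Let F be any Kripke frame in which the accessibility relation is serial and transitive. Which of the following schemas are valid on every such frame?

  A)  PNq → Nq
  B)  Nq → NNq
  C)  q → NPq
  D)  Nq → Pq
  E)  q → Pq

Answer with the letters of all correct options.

(A) PNq → Nq (the dual of axiom 5) characterises the euclidean frames. Such an R need not be euclidean — not valid.
(B) Nq → NNq is axiom 4, which corresponds to transitivity. Every such R is transitive — valid.
(C) q → NPq (axiom B) characterises the symmetric frames. Such an R need not be symmetric — not valid.
(D) Nq → Pq is axiom D, which corresponds to seriality. Every such R is serial — valid.
(E) the dual of axiom T: valid iff R is reflexive. Such an R need not be reflexive — not valid.

B, D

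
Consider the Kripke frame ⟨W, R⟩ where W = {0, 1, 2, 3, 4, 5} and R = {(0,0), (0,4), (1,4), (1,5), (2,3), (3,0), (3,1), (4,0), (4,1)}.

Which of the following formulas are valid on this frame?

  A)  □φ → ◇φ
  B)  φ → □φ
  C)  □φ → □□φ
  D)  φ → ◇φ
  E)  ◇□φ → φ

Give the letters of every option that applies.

R is not reflexive: not 1 R 1.
R is not symmetric: 1 R 5 but not 5 R 1.
R is not transitive: 0 R 4 and 4 R 1 but not 0 R 1.
R is not serial: 5 has no R-successor.
R is not a subset of the identity: 0 R 4 with 0 ≠ 4.
(A) axiom D: valid iff R is serial. R is not serial — not valid.
(B) φ → □φ is valid only on frames where every R-edge is a self-loop. Here R ⊄ identity — not valid.
(C) □φ → □□φ is axiom 4, which corresponds to transitivity. R is not transitive — not valid.
(D) φ → ◇φ is the dual of axiom T; it is valid on a frame exactly when R is reflexive. R is not reflexive, so not valid.
(E) ◇□φ → φ (the dual of axiom B) characterises the symmetric frames. R is not symmetric — not valid.

none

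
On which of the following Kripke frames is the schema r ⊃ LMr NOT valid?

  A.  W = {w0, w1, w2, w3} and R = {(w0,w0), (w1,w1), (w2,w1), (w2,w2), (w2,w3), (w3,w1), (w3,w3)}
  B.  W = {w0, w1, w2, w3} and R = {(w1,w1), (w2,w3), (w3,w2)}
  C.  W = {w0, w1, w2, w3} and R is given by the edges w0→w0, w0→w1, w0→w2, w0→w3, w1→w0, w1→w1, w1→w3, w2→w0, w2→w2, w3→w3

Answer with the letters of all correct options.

A, C

The schema r ⊃ LMr is axiom B; it is valid on a frame iff R is symmetric.
(A) R is not symmetric (w2 R w1 but not w1 R w2), so the schema fails here.
(B) R is symmetric (every R-edge is matched by its reverse), so the schema is valid here.
(C) R is not symmetric (w0 R w3 but not w3 R w0), so the schema fails here.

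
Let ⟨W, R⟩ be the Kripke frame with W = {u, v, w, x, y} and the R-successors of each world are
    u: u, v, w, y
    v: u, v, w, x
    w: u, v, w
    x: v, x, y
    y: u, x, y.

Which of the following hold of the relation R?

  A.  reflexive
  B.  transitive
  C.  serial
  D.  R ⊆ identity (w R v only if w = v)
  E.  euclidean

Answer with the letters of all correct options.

(A) reflexive: each world relates to itself.
(B) not transitive: u R v and v R x but not u R x.
(C) serial: every world has an R-successor.
(D) not ⊆ identity: u R v with u ≠ v.
(E) not euclidean: u R v and u R y but not v R y.

A, C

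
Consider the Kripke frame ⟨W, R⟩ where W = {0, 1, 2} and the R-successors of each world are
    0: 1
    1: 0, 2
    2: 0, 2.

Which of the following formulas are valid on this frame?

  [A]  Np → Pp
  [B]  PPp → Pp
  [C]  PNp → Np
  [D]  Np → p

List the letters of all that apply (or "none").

R is not reflexive: not 0 R 0.
R is not transitive: 0 R 1 and 1 R 0 but not 0 R 0.
R is not euclidean: 1 R 0 and 1 R 2 but not 0 R 2.
R is serial: every world has an R-successor.
(A) Np → Pp is axiom D; it is valid on a frame exactly when R is serial. R is serial, so valid.
(B) PPp → Pp is the dual of axiom 4; it is valid on a frame exactly when R is transitive. R is not transitive, so not valid.
(C) PNp → Np (the dual of axiom 5) characterises the euclidean frames. R is not euclidean — not valid.
(D) Np → p (axiom T) characterises the reflexive frames. R is not reflexive — not valid.

A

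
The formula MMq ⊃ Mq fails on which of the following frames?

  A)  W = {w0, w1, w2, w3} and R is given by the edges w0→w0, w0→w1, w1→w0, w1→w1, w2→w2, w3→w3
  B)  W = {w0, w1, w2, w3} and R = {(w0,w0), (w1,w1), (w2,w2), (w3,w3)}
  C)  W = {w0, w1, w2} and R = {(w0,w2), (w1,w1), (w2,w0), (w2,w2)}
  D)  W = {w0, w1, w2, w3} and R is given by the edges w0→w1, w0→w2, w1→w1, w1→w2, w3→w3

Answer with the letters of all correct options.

C

The schema MMq ⊃ Mq is the dual of axiom 4; it is valid on a frame iff R is transitive.
(A) R is transitive (R is closed under composition), so the schema is valid here.
(B) R is transitive (R is closed under composition), so the schema is valid here.
(C) R is not transitive (w0 R w2 and w2 R w0 but not w0 R w0), so the schema fails here.
(D) R is transitive (R is closed under composition), so the schema is valid here.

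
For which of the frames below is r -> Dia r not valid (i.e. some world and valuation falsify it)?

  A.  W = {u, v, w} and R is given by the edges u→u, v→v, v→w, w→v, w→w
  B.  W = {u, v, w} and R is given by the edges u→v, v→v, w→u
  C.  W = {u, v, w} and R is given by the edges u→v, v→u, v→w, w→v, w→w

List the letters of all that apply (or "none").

B, C

The schema r -> Dia r is the dual of axiom T; it is valid on a frame iff R is reflexive.
(A) R is reflexive (each world relates to itself), so the schema is valid here.
(B) R is not reflexive (not u R u), so the schema fails here.
(C) R is not reflexive (not u R u), so the schema fails here.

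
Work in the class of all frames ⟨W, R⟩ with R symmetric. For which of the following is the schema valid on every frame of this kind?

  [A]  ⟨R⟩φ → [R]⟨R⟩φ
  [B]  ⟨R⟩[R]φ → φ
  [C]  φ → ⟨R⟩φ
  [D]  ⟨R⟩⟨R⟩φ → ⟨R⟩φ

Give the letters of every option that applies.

B

(A) ⟨R⟩φ → [R]⟨R⟩φ (axiom 5) characterises the euclidean frames. Such an R need not be euclidean — not valid.
(B) ⟨R⟩[R]φ → φ is the dual of axiom B; it is valid on a frame exactly when R is symmetric. Every such R is symmetric, so valid.
(C) φ → ⟨R⟩φ is the dual of axiom T; it is valid on a frame exactly when R is reflexive. Such an R need not be reflexive, so not valid.
(D) ⟨R⟩⟨R⟩φ → ⟨R⟩φ (the dual of axiom 4) characterises the transitive frames. Such an R need not be transitive — not valid.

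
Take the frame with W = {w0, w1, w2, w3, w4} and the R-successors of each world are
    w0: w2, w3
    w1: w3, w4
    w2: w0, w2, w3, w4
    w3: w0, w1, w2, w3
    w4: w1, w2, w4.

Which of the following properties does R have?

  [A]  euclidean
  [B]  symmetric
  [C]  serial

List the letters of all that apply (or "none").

(A) not euclidean: w1 R w3 and w1 R w4 but not w3 R w4.
(B) symmetric: every R-edge is matched by its reverse.
(C) serial: every world has an R-successor.

B, C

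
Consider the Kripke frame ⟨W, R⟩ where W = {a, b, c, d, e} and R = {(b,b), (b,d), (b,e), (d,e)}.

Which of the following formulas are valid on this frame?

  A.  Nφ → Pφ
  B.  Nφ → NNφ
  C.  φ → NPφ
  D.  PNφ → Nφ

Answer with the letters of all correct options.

B

R is not symmetric: b R d but not d R b.
R is transitive: R is closed under composition.
R is not euclidean: b R d and b R b but not d R b.
R is not serial: a has no R-successor.
(A) Nφ → Pφ is axiom D; it is valid on a frame exactly when R is serial. R is not serial, so not valid.
(B) Nφ → NNφ is axiom 4; it is valid on a frame exactly when R is transitive. R is transitive, so valid.
(C) axiom B: valid iff R is symmetric. R is not symmetric — not valid.
(D) PNφ → Nφ (the dual of axiom 5) characterises the euclidean frames. R is not euclidean — not valid.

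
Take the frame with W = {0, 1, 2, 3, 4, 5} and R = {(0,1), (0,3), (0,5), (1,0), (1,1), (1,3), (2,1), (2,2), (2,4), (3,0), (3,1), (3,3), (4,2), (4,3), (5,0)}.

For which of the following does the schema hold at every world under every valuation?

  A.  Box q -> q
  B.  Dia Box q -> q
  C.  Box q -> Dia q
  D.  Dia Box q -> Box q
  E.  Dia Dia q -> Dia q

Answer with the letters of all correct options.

C

R is not reflexive: not 0 R 0.
R is not symmetric: 2 R 1 but not 1 R 2.
R is not transitive: 0 R 1 and 1 R 0 but not 0 R 0.
R is not euclidean: 0 R 1 and 0 R 5 but not 1 R 5.
R is serial: every world has an R-successor.
(A) Box q -> q is axiom T, which corresponds to reflexivity. R is not reflexive — not valid.
(B) Dia Box q -> q is the dual of axiom B, which corresponds to symmetry. R is not symmetric — not valid.
(C) Box q -> Dia q is axiom D; it is valid on a frame exactly when R is serial. R is serial, so valid.
(D) the dual of axiom 5: valid iff R is euclidean. R is not euclidean — not valid.
(E) the dual of axiom 4: valid iff R is transitive. R is not transitive — not valid.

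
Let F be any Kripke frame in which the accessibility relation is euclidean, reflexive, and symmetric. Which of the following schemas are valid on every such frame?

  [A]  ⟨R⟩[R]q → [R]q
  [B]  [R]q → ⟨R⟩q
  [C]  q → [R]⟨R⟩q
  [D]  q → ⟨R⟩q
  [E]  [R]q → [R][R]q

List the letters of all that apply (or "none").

A relation that is euclidean, reflexive, and symmetric is also serial and transitive.
(A) ⟨R⟩[R]q → [R]q is the dual of axiom 5; it is valid on a frame exactly when R is euclidean. Every such R is euclidean, so valid.
(B) [R]q → ⟨R⟩q (axiom D) characterises the serial frames. Every such R is serial — valid.
(C) q → [R]⟨R⟩q is axiom B; it is valid on a frame exactly when R is symmetric. Every such R is symmetric, so valid.
(D) the dual of axiom T: valid iff R is reflexive. Every such R is reflexive — valid.
(E) axiom 4: valid iff R is transitive. Every such R is transitive — valid.

A, B, C, D, E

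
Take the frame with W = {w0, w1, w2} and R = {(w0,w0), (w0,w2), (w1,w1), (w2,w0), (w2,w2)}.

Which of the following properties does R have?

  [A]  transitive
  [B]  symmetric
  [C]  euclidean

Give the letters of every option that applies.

A, B, C

(A) transitive: R is closed under composition.
(B) symmetric: every R-edge is matched by its reverse.
(C) euclidean: any two R-successors of the same world are R-related.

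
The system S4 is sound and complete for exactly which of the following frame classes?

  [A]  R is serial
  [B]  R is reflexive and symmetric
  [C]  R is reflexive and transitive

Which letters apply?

(A) this class determines D, not S4.
(B) this class determines B (= KTB), not S4.
(C) S4 is sound and complete for exactly this class.

C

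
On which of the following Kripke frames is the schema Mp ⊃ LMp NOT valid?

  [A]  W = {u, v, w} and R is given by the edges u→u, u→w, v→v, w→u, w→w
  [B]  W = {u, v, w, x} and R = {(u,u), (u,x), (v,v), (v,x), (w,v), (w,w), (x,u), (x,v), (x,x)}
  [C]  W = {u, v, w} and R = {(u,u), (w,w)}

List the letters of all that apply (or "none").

The schema Mp ⊃ LMp is axiom 5; it is valid on a frame iff R is euclidean.
(A) R is euclidean (any two R-successors of the same world are R-related), so the schema is valid here.
(B) R is not euclidean (w R v and w R w but not v R w), so the schema fails here.
(C) R is euclidean (any two R-successors of the same world are R-related), so the schema is valid here.

B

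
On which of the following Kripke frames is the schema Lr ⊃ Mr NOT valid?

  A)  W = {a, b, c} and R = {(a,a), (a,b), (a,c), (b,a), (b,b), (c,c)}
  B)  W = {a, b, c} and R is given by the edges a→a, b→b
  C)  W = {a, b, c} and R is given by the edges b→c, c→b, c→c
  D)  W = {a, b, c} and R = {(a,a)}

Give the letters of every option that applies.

The schema Lr ⊃ Mr is axiom D; it is valid on a frame iff R is serial.
(A) R is serial (every world has an R-successor), so the schema is valid here.
(B) R is not serial (c has no R-successor), so the schema fails here.
(C) R is not serial (a has no R-successor), so the schema fails here.
(D) R is not serial (b has no R-successor), so the schema fails here.

B, C, D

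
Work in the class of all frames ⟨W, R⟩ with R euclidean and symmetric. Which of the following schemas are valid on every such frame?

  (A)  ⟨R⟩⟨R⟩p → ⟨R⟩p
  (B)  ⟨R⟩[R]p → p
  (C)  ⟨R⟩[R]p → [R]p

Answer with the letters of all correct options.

A, B, C

A symmetric euclidean relation is transitive (uRv and vRw give vRu by symmetry, then uRw by the euclidean condition, applied at v).
(A) the dual of axiom 4: valid iff R is transitive. Every such R is transitive — valid.
(B) ⟨R⟩[R]p → p is the dual of axiom B; it is valid on a frame exactly when R is symmetric. Every such R is symmetric, so valid.
(C) the dual of axiom 5: valid iff R is euclidean. Every such R is euclidean — valid.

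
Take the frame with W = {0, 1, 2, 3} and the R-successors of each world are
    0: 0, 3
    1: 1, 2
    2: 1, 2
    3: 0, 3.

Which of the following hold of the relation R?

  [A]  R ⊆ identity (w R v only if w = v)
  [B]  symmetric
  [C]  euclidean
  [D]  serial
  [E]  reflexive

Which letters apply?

(A) not ⊆ identity: 0 R 3 with 0 ≠ 3.
(B) symmetric: every R-edge is matched by its reverse.
(C) euclidean: any two R-successors of the same world are R-related.
(D) serial: every world has an R-successor.
(E) reflexive: each world relates to itself.

B, C, D, E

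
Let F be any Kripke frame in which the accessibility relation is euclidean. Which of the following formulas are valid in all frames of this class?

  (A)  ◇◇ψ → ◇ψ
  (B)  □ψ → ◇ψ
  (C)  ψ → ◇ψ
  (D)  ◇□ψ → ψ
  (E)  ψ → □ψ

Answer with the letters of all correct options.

none

(A) the dual of axiom 4: valid iff R is transitive. Such an R need not be transitive — not valid.
(B) □ψ → ◇ψ is axiom D; it is valid on a frame exactly when R is serial. Such an R need not be serial, so not valid.
(C) the dual of axiom T: valid iff R is reflexive. Such an R need not be reflexive — not valid.
(D) ◇□ψ → ψ is the dual of axiom B, which corresponds to symmetry. Such an R need not be symmetric — not valid.
(E) ψ → □ψ (equivalent to ◇p→p) corresponds to R being a subset of the identity. Such an R need not be a subset of the identity, so not valid.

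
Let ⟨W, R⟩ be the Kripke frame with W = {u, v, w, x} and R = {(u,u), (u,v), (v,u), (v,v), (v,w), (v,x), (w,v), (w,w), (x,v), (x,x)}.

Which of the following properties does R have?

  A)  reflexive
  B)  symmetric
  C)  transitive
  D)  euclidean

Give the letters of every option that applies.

A, B

(A) reflexive: each world relates to itself.
(B) symmetric: every R-edge is matched by its reverse.
(C) not transitive: u R v and v R w but not u R w.
(D) not euclidean: v R u and v R w but not u R w.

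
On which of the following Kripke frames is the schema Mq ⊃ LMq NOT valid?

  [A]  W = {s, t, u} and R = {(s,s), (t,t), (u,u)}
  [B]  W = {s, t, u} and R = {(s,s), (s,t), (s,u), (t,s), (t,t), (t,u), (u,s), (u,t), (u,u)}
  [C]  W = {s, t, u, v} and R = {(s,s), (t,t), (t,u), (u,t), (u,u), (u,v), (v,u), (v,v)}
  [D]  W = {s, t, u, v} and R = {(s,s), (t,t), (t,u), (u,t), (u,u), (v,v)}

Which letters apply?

The schema Mq ⊃ LMq is axiom 5; it is valid on a frame iff R is euclidean.
(A) R is euclidean (any two R-successors of the same world are R-related), so the schema is valid here.
(B) R is euclidean (any two R-successors of the same world are R-related), so the schema is valid here.
(C) R is not euclidean (u R t and u R v but not t R v), so the schema fails here.
(D) R is euclidean (any two R-successors of the same world are R-related), so the schema is valid here.

C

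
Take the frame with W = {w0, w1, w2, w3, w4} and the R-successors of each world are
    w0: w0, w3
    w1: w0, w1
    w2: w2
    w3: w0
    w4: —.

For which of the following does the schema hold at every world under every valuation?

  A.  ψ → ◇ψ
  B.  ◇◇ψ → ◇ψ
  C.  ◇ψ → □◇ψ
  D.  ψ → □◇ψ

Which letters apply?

R is not reflexive: not w3 R w3.
R is not symmetric: w1 R w0 but not w0 R w1.
R is not transitive: w1 R w0 and w0 R w3 but not w1 R w3.
R is not euclidean: w1 R w0 and w1 R w1 but not w0 R w1.
(A) the dual of axiom T: valid iff R is reflexive. R is not reflexive — not valid.
(B) ◇◇ψ → ◇ψ is the dual of axiom 4, which corresponds to transitivity. R is not transitive — not valid.
(C) ◇ψ → □◇ψ is axiom 5, which corresponds to the euclidean property. R is not euclidean — not valid.
(D) ψ → □◇ψ (axiom B) characterises the symmetric frames. R is not symmetric — not valid.

none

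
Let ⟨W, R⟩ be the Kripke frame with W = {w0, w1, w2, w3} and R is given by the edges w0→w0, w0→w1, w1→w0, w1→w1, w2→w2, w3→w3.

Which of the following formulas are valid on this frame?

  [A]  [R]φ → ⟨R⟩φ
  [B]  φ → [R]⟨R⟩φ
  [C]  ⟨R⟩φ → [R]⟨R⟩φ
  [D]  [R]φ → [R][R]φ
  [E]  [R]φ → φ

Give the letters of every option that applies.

A, B, C, D, E

R is reflexive: each world relates to itself.
R is symmetric: every R-edge is matched by its reverse.
R is transitive: R is closed under composition.
R is euclidean: any two R-successors of the same world are R-related.
R is serial: every world has an R-successor.
(A) [R]φ → ⟨R⟩φ is axiom D; it is valid on a frame exactly when R is serial. R is serial, so valid.
(B) axiom B: valid iff R is symmetric. R is symmetric — valid.
(C) ⟨R⟩φ → [R]⟨R⟩φ is axiom 5; it is valid on a frame exactly when R is euclidean. R is euclidean, so valid.
(D) [R]φ → [R][R]φ is axiom 4, which corresponds to transitivity. R is transitive — valid.
(E) [R]φ → φ is axiom T; it is valid on a frame exactly when R is reflexive. R is reflexive, so valid.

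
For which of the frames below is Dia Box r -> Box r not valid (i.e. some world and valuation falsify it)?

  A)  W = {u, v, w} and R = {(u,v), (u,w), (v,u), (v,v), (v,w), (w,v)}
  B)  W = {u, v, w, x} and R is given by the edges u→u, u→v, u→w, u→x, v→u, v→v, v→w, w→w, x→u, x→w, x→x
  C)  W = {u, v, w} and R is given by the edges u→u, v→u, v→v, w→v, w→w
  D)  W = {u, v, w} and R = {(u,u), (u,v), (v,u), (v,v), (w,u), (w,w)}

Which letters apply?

The schema Dia Box r -> Box r is the dual of axiom 5; it is valid on a frame iff R is euclidean.
(A) R is not euclidean (v R w and v R u but not w R u), so the schema fails here.
(B) R is not euclidean (u R v and u R x but not v R x), so the schema fails here.
(C) R is not euclidean (v R u and v R v but not u R v), so the schema fails here.
(D) R is not euclidean (w R u and w R w but not u R w), so the schema fails here.

A, B, C, D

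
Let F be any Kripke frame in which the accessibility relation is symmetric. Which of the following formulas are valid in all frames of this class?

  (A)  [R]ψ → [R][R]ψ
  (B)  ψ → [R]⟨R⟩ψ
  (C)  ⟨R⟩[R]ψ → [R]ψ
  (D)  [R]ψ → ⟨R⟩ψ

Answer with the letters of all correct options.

(A) axiom 4: valid iff R is transitive. Such an R need not be transitive — not valid.
(B) axiom B: valid iff R is symmetric. Every such R is symmetric — valid.
(C) the dual of axiom 5: valid iff R is euclidean. Such an R need not be euclidean — not valid.
(D) [R]ψ → ⟨R⟩ψ (axiom D) characterises the serial frames. Such an R need not be serial — not valid.

B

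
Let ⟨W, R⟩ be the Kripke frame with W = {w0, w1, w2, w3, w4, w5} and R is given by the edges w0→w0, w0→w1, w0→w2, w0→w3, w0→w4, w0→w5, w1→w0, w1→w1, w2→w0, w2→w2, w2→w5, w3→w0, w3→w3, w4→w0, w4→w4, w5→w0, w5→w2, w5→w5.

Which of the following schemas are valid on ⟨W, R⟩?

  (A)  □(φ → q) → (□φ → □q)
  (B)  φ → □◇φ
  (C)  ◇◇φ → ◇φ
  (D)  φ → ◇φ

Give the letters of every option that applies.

A, B, D

R is reflexive: each world relates to itself.
R is symmetric: every R-edge is matched by its reverse.
R is not transitive: w1 R w0 and w0 R w2 but not w1 R w2.
(A) this is just K, valid on every normal frame.
(B) φ → □◇φ (axiom B) characterises the symmetric frames. R is symmetric — valid.
(C) ◇◇φ → ◇φ is the dual of axiom 4, which corresponds to transitivity. R is not transitive — not valid.
(D) φ → ◇φ is the dual of axiom T, which corresponds to reflexivity. R is reflexive — valid.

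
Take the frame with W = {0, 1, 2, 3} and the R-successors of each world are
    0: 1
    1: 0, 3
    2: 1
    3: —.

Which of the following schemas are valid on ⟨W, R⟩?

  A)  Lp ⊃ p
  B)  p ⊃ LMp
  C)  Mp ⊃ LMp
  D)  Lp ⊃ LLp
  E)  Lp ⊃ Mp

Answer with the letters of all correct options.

R is not reflexive: not 0 R 0.
R is not symmetric: 1 R 3 but not 3 R 1.
R is not transitive: 0 R 1 and 1 R 0 but not 0 R 0.
R is not euclidean: 1 R 0 and 1 R 3 but not 0 R 3.
R is not serial: 3 has no R-successor.
(A) Lp ⊃ p (axiom T) characterises the reflexive frames. R is not reflexive — not valid.
(B) axiom B: valid iff R is symmetric. R is not symmetric — not valid.
(C) axiom 5: valid iff R is euclidean. R is not euclidean — not valid.
(D) Lp ⊃ LLp (axiom 4) characterises the transitive frames. R is not transitive — not valid.
(E) axiom D: valid iff R is serial. R is not serial — not valid.

none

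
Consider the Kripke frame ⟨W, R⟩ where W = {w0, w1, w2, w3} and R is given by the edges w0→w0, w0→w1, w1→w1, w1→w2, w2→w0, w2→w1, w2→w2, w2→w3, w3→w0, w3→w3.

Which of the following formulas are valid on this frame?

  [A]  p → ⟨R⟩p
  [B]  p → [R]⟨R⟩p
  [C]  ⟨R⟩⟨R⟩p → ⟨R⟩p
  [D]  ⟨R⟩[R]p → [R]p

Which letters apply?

A

R is reflexive: each world relates to itself.
R is not symmetric: w0 R w1 but not w1 R w0.
R is not transitive: w0 R w1 and w1 R w2 but not w0 R w2.
R is not euclidean: w0 R w1 and w0 R w0 but not w1 R w0.
(A) p → ⟨R⟩p is the dual of axiom T; it is valid on a frame exactly when R is reflexive. R is reflexive, so valid.
(B) p → [R]⟨R⟩p is axiom B, which corresponds to symmetry. R is not symmetric — not valid.
(C) ⟨R⟩⟨R⟩p → ⟨R⟩p (the dual of axiom 4) characterises the transitive frames. R is not transitive — not valid.
(D) ⟨R⟩[R]p → [R]p is the dual of axiom 5, which corresponds to the euclidean property. R is not euclidean — not valid.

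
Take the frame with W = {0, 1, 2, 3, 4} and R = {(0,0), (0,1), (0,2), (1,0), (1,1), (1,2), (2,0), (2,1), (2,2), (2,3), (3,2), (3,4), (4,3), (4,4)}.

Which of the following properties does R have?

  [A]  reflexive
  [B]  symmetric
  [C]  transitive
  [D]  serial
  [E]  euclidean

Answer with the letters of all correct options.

(A) not reflexive: not 3 R 3.
(B) symmetric: every R-edge is matched by its reverse.
(C) not transitive: 0 R 2 and 2 R 3 but not 0 R 3.
(D) serial: every world has an R-successor.
(E) not euclidean: 2 R 0 and 2 R 3 but not 0 R 3.

B, D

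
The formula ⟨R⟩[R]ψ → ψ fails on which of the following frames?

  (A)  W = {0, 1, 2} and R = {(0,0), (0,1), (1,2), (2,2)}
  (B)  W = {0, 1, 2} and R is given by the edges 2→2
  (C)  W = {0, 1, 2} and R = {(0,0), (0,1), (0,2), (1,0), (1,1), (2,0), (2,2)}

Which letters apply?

A

The schema ⟨R⟩[R]ψ → ψ is the dual of axiom B; it is valid on a frame iff R is symmetric.
(A) R is not symmetric (0 R 1 but not 1 R 0), so the schema fails here.
(B) R is symmetric (every R-edge is matched by its reverse), so the schema is valid here.
(C) R is symmetric (every R-edge is matched by its reverse), so the schema is valid here.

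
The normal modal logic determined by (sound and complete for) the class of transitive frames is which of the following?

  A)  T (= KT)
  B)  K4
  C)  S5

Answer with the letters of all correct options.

B

(A) T (= KT) is determined by the class of reflexive frames.
(B) K4 is determined by exactly this class.
(C) S5 is determined by the class of reflexive, symmetric, and transitive frames.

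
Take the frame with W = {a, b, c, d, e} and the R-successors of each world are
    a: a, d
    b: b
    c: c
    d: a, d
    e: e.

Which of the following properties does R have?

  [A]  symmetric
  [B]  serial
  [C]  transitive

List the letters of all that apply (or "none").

(A) symmetric: every R-edge is matched by its reverse.
(B) serial: every world has an R-successor.
(C) transitive: R is closed under composition.

A, B, C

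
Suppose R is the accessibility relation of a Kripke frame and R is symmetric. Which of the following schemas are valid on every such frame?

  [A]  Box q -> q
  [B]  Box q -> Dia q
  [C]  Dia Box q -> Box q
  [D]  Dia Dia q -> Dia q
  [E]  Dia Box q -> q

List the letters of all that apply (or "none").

(A) Box q -> q (axiom T) characterises the reflexive frames. Such an R need not be reflexive — not valid.
(B) axiom D: valid iff R is serial. Such an R need not be serial — not valid.
(C) Dia Box q -> Box q is the dual of axiom 5; it is valid on a frame exactly when R is euclidean. Such an R need not be euclidean, so not valid.
(D) Dia Dia q -> Dia q is the dual of axiom 4; it is valid on a frame exactly when R is transitive. Such an R need not be transitive, so not valid.
(E) the dual of axiom B: valid iff R is symmetric. Every such R is symmetric — valid.

E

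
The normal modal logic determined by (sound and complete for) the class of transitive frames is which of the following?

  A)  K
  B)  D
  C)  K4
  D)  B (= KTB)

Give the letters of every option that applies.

C

(A) K is determined by the class of arbitrary frames.
(B) D is determined by the class of serial frames.
(C) K4 is determined by exactly this class.
(D) B (= KTB) is determined by the class of reflexive and symmetric frames.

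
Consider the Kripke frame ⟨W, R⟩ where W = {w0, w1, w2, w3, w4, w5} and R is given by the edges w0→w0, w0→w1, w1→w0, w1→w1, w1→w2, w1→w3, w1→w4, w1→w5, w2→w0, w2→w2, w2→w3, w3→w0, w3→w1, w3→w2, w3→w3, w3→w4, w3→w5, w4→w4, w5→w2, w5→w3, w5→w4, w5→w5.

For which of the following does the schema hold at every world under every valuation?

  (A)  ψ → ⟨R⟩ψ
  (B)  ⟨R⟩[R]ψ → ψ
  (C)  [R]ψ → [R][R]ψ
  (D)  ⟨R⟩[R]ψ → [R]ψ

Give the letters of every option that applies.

A

R is reflexive: each world relates to itself.
R is not symmetric: w1 R w2 but not w2 R w1.
R is not transitive: w0 R w1 and w1 R w2 but not w0 R w2.
R is not euclidean: w1 R w0 and w1 R w2 but not w0 R w2.
(A) the dual of axiom T: valid iff R is reflexive. R is reflexive — valid.
(B) ⟨R⟩[R]ψ → ψ (the dual of axiom B) characterises the symmetric frames. R is not symmetric — not valid.
(C) [R]ψ → [R][R]ψ is axiom 4; it is valid on a frame exactly when R is transitive. R is not transitive, so not valid.
(D) the dual of axiom 5: valid iff R is euclidean. R is not euclidean — not valid.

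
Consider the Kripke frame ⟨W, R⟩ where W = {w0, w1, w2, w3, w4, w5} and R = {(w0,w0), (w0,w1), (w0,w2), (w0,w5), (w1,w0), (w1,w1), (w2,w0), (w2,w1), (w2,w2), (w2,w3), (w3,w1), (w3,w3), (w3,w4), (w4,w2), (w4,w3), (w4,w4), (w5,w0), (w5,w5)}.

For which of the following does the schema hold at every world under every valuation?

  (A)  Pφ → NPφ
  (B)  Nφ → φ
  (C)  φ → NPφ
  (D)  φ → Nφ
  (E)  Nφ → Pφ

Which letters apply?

B, E

R is reflexive: each world relates to itself.
R is not symmetric: w2 R w1 but not w1 R w2.
R is not euclidean: w0 R w1 and w0 R w2 but not w1 R w2.
R is serial: every world has an R-successor.
R is not a subset of the identity: w0 R w1 with w0 ≠ w1.
(A) axiom 5: valid iff R is euclidean. R is not euclidean — not valid.
(B) Nφ → φ (axiom T) characterises the reflexive frames. R is reflexive — valid.
(C) φ → NPφ is axiom B; it is valid on a frame exactly when R is symmetric. R is not symmetric, so not valid.
(D) φ → Nφ (equivalent to ◇p→p) corresponds to R being a subset of the identity. Here R ⊄ identity, so not valid.
(E) Nφ → Pφ (axiom D) characterises the serial frames. R is serial — valid.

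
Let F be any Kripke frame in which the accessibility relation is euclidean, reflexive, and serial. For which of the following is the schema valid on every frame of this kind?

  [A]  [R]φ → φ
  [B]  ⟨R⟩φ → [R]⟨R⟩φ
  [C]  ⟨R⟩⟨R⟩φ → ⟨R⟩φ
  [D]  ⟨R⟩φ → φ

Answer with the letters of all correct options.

A relation that is euclidean, reflexive, and serial is also symmetric and transitive.
(A) [R]φ → φ is axiom T; it is valid on a frame exactly when R is reflexive. Every such R is reflexive, so valid.
(B) ⟨R⟩φ → [R]⟨R⟩φ is axiom 5; it is valid on a frame exactly when R is euclidean. Every such R is euclidean, so valid.
(C) the dual of axiom 4: valid iff R is transitive. Every such R is transitive — valid.
(D) ⟨R⟩φ → φ is the converse of T; it holds exactly when R ⊆ identity. Such an R need not be a subset of the identity — not valid.

A, B, C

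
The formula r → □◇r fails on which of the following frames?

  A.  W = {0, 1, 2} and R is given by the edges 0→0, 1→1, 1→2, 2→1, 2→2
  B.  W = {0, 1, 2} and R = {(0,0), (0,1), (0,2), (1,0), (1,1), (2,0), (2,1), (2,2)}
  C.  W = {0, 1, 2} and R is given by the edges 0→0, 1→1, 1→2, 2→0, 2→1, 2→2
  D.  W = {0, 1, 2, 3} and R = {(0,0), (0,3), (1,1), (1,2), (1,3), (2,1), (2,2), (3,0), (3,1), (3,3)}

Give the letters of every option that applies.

B, C

The schema r → □◇r is axiom B; it is valid on a frame iff R is symmetric.
(A) R is symmetric (every R-edge is matched by its reverse), so the schema is valid here.
(B) R is not symmetric (2 R 1 but not 1 R 2), so the schema fails here.
(C) R is not symmetric (2 R 0 but not 0 R 2), so the schema fails here.
(D) R is symmetric (every R-edge is matched by its reverse), so the schema is valid here.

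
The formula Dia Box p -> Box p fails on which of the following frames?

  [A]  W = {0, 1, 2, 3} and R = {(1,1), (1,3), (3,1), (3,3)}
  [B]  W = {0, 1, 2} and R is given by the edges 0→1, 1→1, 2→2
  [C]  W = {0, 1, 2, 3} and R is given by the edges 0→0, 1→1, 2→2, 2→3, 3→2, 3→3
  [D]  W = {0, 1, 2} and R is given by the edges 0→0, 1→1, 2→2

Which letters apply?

none

The schema Dia Box p -> Box p is the dual of axiom 5; it is valid on a frame iff R is euclidean.
(A) R is euclidean (any two R-successors of the same world are R-related), so the schema is valid here.
(B) R is euclidean (any two R-successors of the same world are R-related), so the schema is valid here.
(C) R is euclidean (any two R-successors of the same world are R-related), so the schema is valid here.
(D) R is euclidean (any two R-successors of the same world are R-related), so the schema is valid here.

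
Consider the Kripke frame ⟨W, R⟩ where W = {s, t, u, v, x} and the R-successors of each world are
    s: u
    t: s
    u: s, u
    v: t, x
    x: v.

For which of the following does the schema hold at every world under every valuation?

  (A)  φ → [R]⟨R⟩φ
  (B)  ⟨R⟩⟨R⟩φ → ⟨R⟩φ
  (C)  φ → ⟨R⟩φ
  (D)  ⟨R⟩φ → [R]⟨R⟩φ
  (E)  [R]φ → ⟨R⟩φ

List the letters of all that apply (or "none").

R is not reflexive: not s R s.
R is not symmetric: t R s but not s R t.
R is not transitive: s R u and u R s but not s R s.
R is not euclidean: v R t and v R x but not t R x.
R is serial: every world has an R-successor.
(A) axiom B: valid iff R is symmetric. R is not symmetric — not valid.
(B) ⟨R⟩⟨R⟩φ → ⟨R⟩φ is the dual of axiom 4, which corresponds to transitivity. R is not transitive — not valid.
(C) φ → ⟨R⟩φ (the dual of axiom T) characterises the reflexive frames. R is not reflexive — not valid.
(D) axiom 5: valid iff R is euclidean. R is not euclidean — not valid.
(E) axiom D: valid iff R is serial. R is serial — valid.

E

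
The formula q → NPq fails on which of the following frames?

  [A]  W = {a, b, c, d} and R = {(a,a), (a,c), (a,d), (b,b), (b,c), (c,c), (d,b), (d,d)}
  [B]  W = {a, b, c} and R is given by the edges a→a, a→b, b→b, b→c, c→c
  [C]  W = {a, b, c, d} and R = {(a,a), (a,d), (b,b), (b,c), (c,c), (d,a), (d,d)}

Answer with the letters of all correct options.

A, B, C

The schema q → NPq is axiom B; it is valid on a frame iff R is symmetric.
(A) R is not symmetric (a R c but not c R a), so the schema fails here.
(B) R is not symmetric (a R b but not b R a), so the schema fails here.
(C) R is not symmetric (b R c but not c R b), so the schema fails here.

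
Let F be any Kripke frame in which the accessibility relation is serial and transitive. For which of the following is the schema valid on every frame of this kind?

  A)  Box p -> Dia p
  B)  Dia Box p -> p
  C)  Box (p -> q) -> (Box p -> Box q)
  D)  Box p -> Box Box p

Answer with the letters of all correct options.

A, C, D

(A) Box p -> Dia p (axiom D) characterises the serial frames. Every such R is serial — valid.
(B) the dual of axiom B: valid iff R is symmetric. Such an R need not be symmetric — not valid.
(C) Box (p -> q) -> (Box p -> Box q) is axiom K, valid on every Kripke frame — valid.
(D) Box p -> Box Box p is axiom 4; it is valid on a frame exactly when R is transitive. Every such R is transitive, so valid.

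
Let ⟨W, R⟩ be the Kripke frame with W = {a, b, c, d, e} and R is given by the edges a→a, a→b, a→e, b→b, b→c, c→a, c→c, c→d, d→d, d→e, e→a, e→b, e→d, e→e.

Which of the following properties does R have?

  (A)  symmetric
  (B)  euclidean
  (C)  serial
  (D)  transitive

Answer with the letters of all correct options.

(A) not symmetric: a R b but not b R a.
(B) not euclidean: a R b and a R a but not b R a.
(C) serial: every world has an R-successor.
(D) not transitive: a R b and b R c but not a R c.

C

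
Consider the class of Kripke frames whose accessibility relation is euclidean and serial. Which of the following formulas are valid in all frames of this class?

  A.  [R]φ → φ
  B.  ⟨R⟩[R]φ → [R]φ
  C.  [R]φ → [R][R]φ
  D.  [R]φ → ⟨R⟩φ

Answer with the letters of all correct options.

(A) [R]φ → φ (axiom T) characterises the reflexive frames. Such an R need not be reflexive — not valid.
(B) ⟨R⟩[R]φ → [R]φ is the dual of axiom 5, which corresponds to the euclidean property. Every such R is euclidean — valid.
(C) [R]φ → [R][R]φ is axiom 4; it is valid on a frame exactly when R is transitive. Such an R need not be transitive, so not valid.
(D) [R]φ → ⟨R⟩φ (axiom D) characterises the serial frames. Every such R is serial — valid.

B, D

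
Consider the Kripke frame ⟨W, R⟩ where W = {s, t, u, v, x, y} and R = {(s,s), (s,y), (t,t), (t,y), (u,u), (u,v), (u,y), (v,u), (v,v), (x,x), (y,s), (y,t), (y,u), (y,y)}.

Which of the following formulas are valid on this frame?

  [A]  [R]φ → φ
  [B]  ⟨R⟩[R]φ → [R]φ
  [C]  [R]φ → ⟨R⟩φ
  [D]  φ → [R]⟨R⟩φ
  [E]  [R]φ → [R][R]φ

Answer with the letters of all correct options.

A, C, D

R is reflexive: each world relates to itself.
R is symmetric: every R-edge is matched by its reverse.
R is not transitive: s R y and y R t but not s R t.
R is not euclidean: u R v and u R y but not v R y.
R is serial: every world has an R-successor.
(A) axiom T: valid iff R is reflexive. R is reflexive — valid.
(B) the dual of axiom 5: valid iff R is euclidean. R is not euclidean — not valid.
(C) [R]φ → ⟨R⟩φ is axiom D, which corresponds to seriality. R is serial — valid.
(D) axiom B: valid iff R is symmetric. R is symmetric — valid.
(E) [R]φ → [R][R]φ is axiom 4, which corresponds to transitivity. R is not transitive — not valid.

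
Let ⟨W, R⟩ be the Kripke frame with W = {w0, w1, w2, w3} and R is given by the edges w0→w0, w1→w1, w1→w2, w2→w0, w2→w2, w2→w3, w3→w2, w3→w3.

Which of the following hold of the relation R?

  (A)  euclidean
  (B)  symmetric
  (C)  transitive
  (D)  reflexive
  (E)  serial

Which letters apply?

D, E

(A) not euclidean: w1 R w2 and w1 R w1 but not w2 R w1.
(B) not symmetric: w1 R w2 but not w2 R w1.
(C) not transitive: w1 R w2 and w2 R w0 but not w1 R w0.
(D) reflexive: each world relates to itself.
(E) serial: every world has an R-successor.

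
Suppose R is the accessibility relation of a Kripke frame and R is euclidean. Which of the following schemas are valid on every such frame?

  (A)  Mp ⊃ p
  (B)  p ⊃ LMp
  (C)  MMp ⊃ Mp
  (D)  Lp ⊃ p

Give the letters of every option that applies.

none

(A) Mp ⊃ p (the converse of T) corresponds to R being a subset of the identity. Such an R need not be a subset of the identity, so not valid.
(B) p ⊃ LMp is axiom B, which corresponds to symmetry. Such an R need not be symmetric — not valid.
(C) MMp ⊃ Mp is the dual of axiom 4; it is valid on a frame exactly when R is transitive. Such an R need not be transitive, so not valid.
(D) Lp ⊃ p is axiom T, which corresponds to reflexivity. Such an R need not be reflexive — not valid.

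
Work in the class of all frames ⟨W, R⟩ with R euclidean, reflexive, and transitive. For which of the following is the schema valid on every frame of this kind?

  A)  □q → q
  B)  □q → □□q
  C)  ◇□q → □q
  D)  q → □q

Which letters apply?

A, B, C

A relation that is euclidean, reflexive, and transitive is also serial and symmetric.
(A) □q → q (axiom T) characterises the reflexive frames. Every such R is reflexive — valid.
(B) □q → □□q is axiom 4, which corresponds to transitivity. Every such R is transitive — valid.
(C) ◇□q → □q is the dual of axiom 5; it is valid on a frame exactly when R is euclidean. Every such R is euclidean, so valid.
(D) q → □q is equivalent to ◇p→p; it holds exactly when R ⊆ identity. Such an R need not be a subset of the identity — not valid.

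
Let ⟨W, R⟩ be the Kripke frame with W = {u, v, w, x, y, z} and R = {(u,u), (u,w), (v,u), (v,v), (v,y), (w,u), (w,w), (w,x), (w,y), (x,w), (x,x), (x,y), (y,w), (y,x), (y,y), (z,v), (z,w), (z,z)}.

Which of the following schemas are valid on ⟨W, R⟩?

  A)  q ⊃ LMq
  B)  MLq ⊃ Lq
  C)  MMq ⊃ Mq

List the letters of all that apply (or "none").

R is not symmetric: v R u but not u R v.
R is not transitive: u R w and w R x but not u R x.
R is not euclidean: v R u and v R v but not u R v.
(A) q ⊃ LMq (axiom B) characterises the symmetric frames. R is not symmetric — not valid.
(B) the dual of axiom 5: valid iff R is euclidean. R is not euclidean — not valid.
(C) MMq ⊃ Mq is the dual of axiom 4; it is valid on a frame exactly when R is transitive. R is not transitive, so not valid.

none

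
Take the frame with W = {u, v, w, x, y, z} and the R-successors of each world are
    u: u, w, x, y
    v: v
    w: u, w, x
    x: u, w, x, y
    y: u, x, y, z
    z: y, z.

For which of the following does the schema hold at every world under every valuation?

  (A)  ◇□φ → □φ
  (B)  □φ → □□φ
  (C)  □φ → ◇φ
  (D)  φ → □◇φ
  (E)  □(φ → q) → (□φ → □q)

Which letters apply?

R is symmetric: every R-edge is matched by its reverse.
R is not transitive: u R y and y R z but not u R z.
R is not euclidean: u R w and u R y but not w R y.
R is serial: every world has an R-successor.
(A) the dual of axiom 5: valid iff R is euclidean. R is not euclidean — not valid.
(B) axiom 4: valid iff R is transitive. R is not transitive — not valid.
(C) □φ → ◇φ is axiom D, which corresponds to seriality. R is serial — valid.
(D) φ → □◇φ is axiom B; it is valid on a frame exactly when R is symmetric. R is symmetric, so valid.
(E) □(φ → q) → (□φ → □q) is the K axiom; it holds on all frames — valid.

C, D, E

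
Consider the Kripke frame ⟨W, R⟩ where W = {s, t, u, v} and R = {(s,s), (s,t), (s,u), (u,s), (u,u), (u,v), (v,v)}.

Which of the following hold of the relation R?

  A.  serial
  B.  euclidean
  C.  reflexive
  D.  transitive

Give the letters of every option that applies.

none

(A) not serial: t has no R-successor.
(B) not euclidean: s R t and s R s but not t R s.
(C) not reflexive: not t R t.
(D) not transitive: s R u and u R v but not s R v.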